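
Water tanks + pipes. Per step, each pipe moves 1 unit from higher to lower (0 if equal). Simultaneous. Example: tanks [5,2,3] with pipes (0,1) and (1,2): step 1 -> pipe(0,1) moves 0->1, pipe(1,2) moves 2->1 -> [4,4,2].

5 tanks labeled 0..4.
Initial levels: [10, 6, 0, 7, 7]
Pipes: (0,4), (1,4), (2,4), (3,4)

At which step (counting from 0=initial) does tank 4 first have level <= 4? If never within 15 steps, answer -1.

Step 1: flows [0->4,4->1,4->2,3=4] -> levels [9 7 1 7 6]
Step 2: flows [0->4,1->4,4->2,3->4] -> levels [8 6 2 6 8]
Step 3: flows [0=4,4->1,4->2,4->3] -> levels [8 7 3 7 5]
Step 4: flows [0->4,1->4,4->2,3->4] -> levels [7 6 4 6 7]
Step 5: flows [0=4,4->1,4->2,4->3] -> levels [7 7 5 7 4]
Tank 4 first reaches <=4 at step 5

Answer: 5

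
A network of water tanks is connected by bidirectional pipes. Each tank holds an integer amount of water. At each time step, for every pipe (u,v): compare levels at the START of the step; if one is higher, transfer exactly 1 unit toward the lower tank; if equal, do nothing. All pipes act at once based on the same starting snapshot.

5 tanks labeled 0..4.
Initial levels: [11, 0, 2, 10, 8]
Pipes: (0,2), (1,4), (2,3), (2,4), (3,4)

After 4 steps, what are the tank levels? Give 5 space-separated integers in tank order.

Step 1: flows [0->2,4->1,3->2,4->2,3->4] -> levels [10 1 5 8 7]
Step 2: flows [0->2,4->1,3->2,4->2,3->4] -> levels [9 2 8 6 6]
Step 3: flows [0->2,4->1,2->3,2->4,3=4] -> levels [8 3 7 7 6]
Step 4: flows [0->2,4->1,2=3,2->4,3->4] -> levels [7 4 7 6 7]

Answer: 7 4 7 6 7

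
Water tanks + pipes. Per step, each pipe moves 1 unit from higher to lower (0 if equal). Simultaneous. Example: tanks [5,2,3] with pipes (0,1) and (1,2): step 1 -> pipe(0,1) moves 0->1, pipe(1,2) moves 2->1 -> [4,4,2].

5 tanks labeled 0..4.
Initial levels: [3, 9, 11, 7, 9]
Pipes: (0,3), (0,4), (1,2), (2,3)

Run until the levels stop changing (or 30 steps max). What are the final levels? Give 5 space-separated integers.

Answer: 8 8 9 7 7

Derivation:
Step 1: flows [3->0,4->0,2->1,2->3] -> levels [5 10 9 7 8]
Step 2: flows [3->0,4->0,1->2,2->3] -> levels [7 9 9 7 7]
Step 3: flows [0=3,0=4,1=2,2->3] -> levels [7 9 8 8 7]
Step 4: flows [3->0,0=4,1->2,2=3] -> levels [8 8 9 7 7]
Step 5: flows [0->3,0->4,2->1,2->3] -> levels [6 9 7 9 8]
Step 6: flows [3->0,4->0,1->2,3->2] -> levels [8 8 9 7 7]
  -> period-2 cycle: step 6 state = step 4 state; never stabilizes
  -> state at step 30: (30-4) mod 2 = 0, same as step 4 -> [8 8 9 7 7]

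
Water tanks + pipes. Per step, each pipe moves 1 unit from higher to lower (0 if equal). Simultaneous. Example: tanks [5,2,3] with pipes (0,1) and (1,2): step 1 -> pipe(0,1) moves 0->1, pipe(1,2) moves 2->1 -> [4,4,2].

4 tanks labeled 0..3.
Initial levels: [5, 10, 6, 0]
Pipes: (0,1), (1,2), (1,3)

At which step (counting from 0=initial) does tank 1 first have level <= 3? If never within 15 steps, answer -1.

Step 1: flows [1->0,1->2,1->3] -> levels [6 7 7 1]
Step 2: flows [1->0,1=2,1->3] -> levels [7 5 7 2]
Step 3: flows [0->1,2->1,1->3] -> levels [6 6 6 3]
Step 4: flows [0=1,1=2,1->3] -> levels [6 5 6 4]
Step 5: flows [0->1,2->1,1->3] -> levels [5 6 5 5]
Step 6: flows [1->0,1->2,1->3] -> levels [6 3 6 6]
Tank 1 first reaches <=3 at step 6

Answer: 6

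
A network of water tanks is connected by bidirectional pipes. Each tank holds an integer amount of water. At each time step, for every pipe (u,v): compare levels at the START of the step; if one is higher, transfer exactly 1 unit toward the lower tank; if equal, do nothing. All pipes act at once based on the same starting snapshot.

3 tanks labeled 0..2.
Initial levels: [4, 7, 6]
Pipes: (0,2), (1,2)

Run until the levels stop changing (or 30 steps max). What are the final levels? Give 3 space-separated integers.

Step 1: flows [2->0,1->2] -> levels [5 6 6]
Step 2: flows [2->0,1=2] -> levels [6 6 5]
Step 3: flows [0->2,1->2] -> levels [5 5 7]
Step 4: flows [2->0,2->1] -> levels [6 6 5]
  -> period-2 cycle: step 4 state = step 2 state; never stabilizes
  -> state at step 30: (30-2) mod 2 = 0, same as step 2 -> [6 6 5]

Answer: 6 6 5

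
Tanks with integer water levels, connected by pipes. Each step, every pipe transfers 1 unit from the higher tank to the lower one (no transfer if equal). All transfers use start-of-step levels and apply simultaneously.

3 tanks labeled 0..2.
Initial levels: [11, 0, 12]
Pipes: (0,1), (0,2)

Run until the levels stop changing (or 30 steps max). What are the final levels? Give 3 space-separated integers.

Answer: 7 8 8

Derivation:
Step 1: flows [0->1,2->0] -> levels [11 1 11]
Step 2: flows [0->1,0=2] -> levels [10 2 11]
Step 3: flows [0->1,2->0] -> levels [10 3 10]
Step 4: flows [0->1,0=2] -> levels [9 4 10]
Step 5: flows [0->1,2->0] -> levels [9 5 9]
Step 6: flows [0->1,0=2] -> levels [8 6 9]
Step 7: flows [0->1,2->0] -> levels [8 7 8]
Step 8: flows [0->1,0=2] -> levels [7 8 8]
Step 9: flows [1->0,2->0] -> levels [9 7 7]
Step 10: flows [0->1,0->2] -> levels [7 8 8]
  -> period-2 cycle: step 10 state = step 8 state; never stabilizes
  -> state at step 30: (30-8) mod 2 = 0, same as step 8 -> [7 8 8]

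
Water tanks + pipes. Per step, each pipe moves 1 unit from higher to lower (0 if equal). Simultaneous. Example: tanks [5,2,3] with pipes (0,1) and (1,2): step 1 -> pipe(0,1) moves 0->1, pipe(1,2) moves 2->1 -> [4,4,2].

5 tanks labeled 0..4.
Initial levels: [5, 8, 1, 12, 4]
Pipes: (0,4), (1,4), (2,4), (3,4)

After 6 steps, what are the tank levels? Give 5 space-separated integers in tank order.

Step 1: flows [0->4,1->4,4->2,3->4] -> levels [4 7 2 11 6]
Step 2: flows [4->0,1->4,4->2,3->4] -> levels [5 6 3 10 6]
Step 3: flows [4->0,1=4,4->2,3->4] -> levels [6 6 4 9 5]
Step 4: flows [0->4,1->4,4->2,3->4] -> levels [5 5 5 8 7]
Step 5: flows [4->0,4->1,4->2,3->4] -> levels [6 6 6 7 5]
Step 6: flows [0->4,1->4,2->4,3->4] -> levels [5 5 5 6 9]

Answer: 5 5 5 6 9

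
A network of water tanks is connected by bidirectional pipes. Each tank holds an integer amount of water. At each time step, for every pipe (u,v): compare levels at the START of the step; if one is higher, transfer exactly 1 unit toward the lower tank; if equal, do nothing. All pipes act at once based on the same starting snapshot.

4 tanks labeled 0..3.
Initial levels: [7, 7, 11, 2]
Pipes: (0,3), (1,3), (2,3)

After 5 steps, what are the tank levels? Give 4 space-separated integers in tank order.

Answer: 6 6 6 9

Derivation:
Step 1: flows [0->3,1->3,2->3] -> levels [6 6 10 5]
Step 2: flows [0->3,1->3,2->3] -> levels [5 5 9 8]
Step 3: flows [3->0,3->1,2->3] -> levels [6 6 8 7]
Step 4: flows [3->0,3->1,2->3] -> levels [7 7 7 6]
Step 5: flows [0->3,1->3,2->3] -> levels [6 6 6 9]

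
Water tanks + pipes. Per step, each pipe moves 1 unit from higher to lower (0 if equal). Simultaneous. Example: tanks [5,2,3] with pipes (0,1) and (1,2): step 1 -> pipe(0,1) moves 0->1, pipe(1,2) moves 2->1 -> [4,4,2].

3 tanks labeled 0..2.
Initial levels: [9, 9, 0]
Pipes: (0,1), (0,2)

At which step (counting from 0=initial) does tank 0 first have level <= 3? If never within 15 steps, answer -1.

Step 1: flows [0=1,0->2] -> levels [8 9 1]
Step 2: flows [1->0,0->2] -> levels [8 8 2]
Step 3: flows [0=1,0->2] -> levels [7 8 3]
Step 4: flows [1->0,0->2] -> levels [7 7 4]
Step 5: flows [0=1,0->2] -> levels [6 7 5]
Step 6: flows [1->0,0->2] -> levels [6 6 6]
Step 7: flows [0=1,0=2] -> levels [6 6 6]
  -> stable; tank 0 stays at 6 > 3
Tank 0 never reaches <=3 within 15 steps

Answer: -1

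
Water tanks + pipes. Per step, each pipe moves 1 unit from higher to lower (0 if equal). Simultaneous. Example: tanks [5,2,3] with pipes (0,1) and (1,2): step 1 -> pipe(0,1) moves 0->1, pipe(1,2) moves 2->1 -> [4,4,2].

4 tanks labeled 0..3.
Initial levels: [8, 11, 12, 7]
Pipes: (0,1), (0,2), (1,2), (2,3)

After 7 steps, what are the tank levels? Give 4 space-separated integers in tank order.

Answer: 10 10 8 10

Derivation:
Step 1: flows [1->0,2->0,2->1,2->3] -> levels [10 11 9 8]
Step 2: flows [1->0,0->2,1->2,2->3] -> levels [10 9 10 9]
Step 3: flows [0->1,0=2,2->1,2->3] -> levels [9 11 8 10]
Step 4: flows [1->0,0->2,1->2,3->2] -> levels [9 9 11 9]
Step 5: flows [0=1,2->0,2->1,2->3] -> levels [10 10 8 10]
Step 6: flows [0=1,0->2,1->2,3->2] -> levels [9 9 11 9]
  -> period-2 cycle: step 6 state = step 4 state
  -> state at step 7: (7-4) mod 2 = 1, same as step 5 -> [10 10 8 10]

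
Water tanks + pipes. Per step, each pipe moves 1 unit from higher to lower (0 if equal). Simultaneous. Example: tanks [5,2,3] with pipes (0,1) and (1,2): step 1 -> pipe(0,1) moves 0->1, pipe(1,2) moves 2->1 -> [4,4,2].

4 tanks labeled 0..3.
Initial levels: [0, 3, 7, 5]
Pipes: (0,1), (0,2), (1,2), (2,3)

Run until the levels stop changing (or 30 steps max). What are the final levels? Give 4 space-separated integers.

Step 1: flows [1->0,2->0,2->1,2->3] -> levels [2 3 4 6]
Step 2: flows [1->0,2->0,2->1,3->2] -> levels [4 3 3 5]
Step 3: flows [0->1,0->2,1=2,3->2] -> levels [2 4 5 4]
Step 4: flows [1->0,2->0,2->1,2->3] -> levels [4 4 2 5]
Step 5: flows [0=1,0->2,1->2,3->2] -> levels [3 3 5 4]
Step 6: flows [0=1,2->0,2->1,2->3] -> levels [4 4 2 5]
  -> period-2 cycle: step 6 state = step 4 state; never stabilizes
  -> state at step 30: (30-4) mod 2 = 0, same as step 4 -> [4 4 2 5]

Answer: 4 4 2 5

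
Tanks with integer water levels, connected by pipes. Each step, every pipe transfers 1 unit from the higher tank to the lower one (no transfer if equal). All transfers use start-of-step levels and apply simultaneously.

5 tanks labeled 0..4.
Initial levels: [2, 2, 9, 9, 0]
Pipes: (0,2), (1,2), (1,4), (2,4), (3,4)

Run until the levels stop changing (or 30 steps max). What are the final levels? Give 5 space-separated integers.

Step 1: flows [2->0,2->1,1->4,2->4,3->4] -> levels [3 2 6 8 3]
Step 2: flows [2->0,2->1,4->1,2->4,3->4] -> levels [4 4 3 7 4]
Step 3: flows [0->2,1->2,1=4,4->2,3->4] -> levels [3 3 6 6 4]
Step 4: flows [2->0,2->1,4->1,2->4,3->4] -> levels [4 5 3 5 5]
Step 5: flows [0->2,1->2,1=4,4->2,3=4] -> levels [3 4 6 5 4]
Step 6: flows [2->0,2->1,1=4,2->4,3->4] -> levels [4 5 3 4 6]
Step 7: flows [0->2,1->2,4->1,4->2,4->3] -> levels [3 5 6 5 3]
Step 8: flows [2->0,2->1,1->4,2->4,3->4] -> levels [4 5 3 4 6]
  -> period-2 cycle: step 8 state = step 6 state; never stabilizes
  -> state at step 30: (30-6) mod 2 = 0, same as step 6 -> [4 5 3 4 6]

Answer: 4 5 3 4 6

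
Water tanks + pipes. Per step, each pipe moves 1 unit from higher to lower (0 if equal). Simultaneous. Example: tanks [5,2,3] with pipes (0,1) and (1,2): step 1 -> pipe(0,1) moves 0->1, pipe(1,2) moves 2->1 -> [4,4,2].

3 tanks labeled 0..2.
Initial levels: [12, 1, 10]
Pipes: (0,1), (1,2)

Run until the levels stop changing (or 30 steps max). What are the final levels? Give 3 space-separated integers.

Step 1: flows [0->1,2->1] -> levels [11 3 9]
Step 2: flows [0->1,2->1] -> levels [10 5 8]
Step 3: flows [0->1,2->1] -> levels [9 7 7]
Step 4: flows [0->1,1=2] -> levels [8 8 7]
Step 5: flows [0=1,1->2] -> levels [8 7 8]
Step 6: flows [0->1,2->1] -> levels [7 9 7]
Step 7: flows [1->0,1->2] -> levels [8 7 8]
  -> period-2 cycle: step 7 state = step 5 state; never stabilizes
  -> state at step 30: (30-5) mod 2 = 1, same as step 6 -> [7 9 7]

Answer: 7 9 7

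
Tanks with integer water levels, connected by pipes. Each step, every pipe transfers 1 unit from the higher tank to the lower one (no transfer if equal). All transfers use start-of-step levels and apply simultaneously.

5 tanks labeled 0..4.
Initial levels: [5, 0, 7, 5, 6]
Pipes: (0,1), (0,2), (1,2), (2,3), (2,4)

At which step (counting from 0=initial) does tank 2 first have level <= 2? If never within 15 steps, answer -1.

Answer: -1

Derivation:
Step 1: flows [0->1,2->0,2->1,2->3,2->4] -> levels [5 2 3 6 7]
Step 2: flows [0->1,0->2,2->1,3->2,4->2] -> levels [3 4 5 5 6]
Step 3: flows [1->0,2->0,2->1,2=3,4->2] -> levels [5 4 4 5 5]
Step 4: flows [0->1,0->2,1=2,3->2,4->2] -> levels [3 5 7 4 4]
Step 5: flows [1->0,2->0,2->1,2->3,2->4] -> levels [5 5 3 5 5]
Step 6: flows [0=1,0->2,1->2,3->2,4->2] -> levels [4 4 7 4 4]
Step 7: flows [0=1,2->0,2->1,2->3,2->4] -> levels [5 5 3 5 5]
  -> period-2 cycle (repeats step 5); tank 2 never drops to <=2
Tank 2 never reaches <=2 within 15 steps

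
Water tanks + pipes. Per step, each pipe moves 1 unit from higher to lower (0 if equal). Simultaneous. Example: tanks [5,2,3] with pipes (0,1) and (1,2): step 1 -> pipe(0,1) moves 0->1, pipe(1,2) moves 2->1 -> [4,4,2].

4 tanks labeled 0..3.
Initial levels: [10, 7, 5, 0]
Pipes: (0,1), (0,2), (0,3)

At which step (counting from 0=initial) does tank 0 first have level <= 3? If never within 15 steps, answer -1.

Answer: -1

Derivation:
Step 1: flows [0->1,0->2,0->3] -> levels [7 8 6 1]
Step 2: flows [1->0,0->2,0->3] -> levels [6 7 7 2]
Step 3: flows [1->0,2->0,0->3] -> levels [7 6 6 3]
Step 4: flows [0->1,0->2,0->3] -> levels [4 7 7 4]
Step 5: flows [1->0,2->0,0=3] -> levels [6 6 6 4]
Step 6: flows [0=1,0=2,0->3] -> levels [5 6 6 5]
Step 7: flows [1->0,2->0,0=3] -> levels [7 5 5 5]
Step 8: flows [0->1,0->2,0->3] -> levels [4 6 6 6]
Step 9: flows [1->0,2->0,3->0] -> levels [7 5 5 5]
  -> period-2 cycle (repeats step 7); tank 0 never drops to <=3
Tank 0 never reaches <=3 within 15 steps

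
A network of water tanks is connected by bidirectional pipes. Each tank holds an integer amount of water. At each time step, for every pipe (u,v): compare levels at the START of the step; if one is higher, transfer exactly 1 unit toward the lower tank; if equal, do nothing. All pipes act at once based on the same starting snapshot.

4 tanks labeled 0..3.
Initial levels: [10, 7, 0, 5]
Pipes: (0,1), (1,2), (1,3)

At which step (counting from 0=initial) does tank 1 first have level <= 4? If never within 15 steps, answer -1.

Step 1: flows [0->1,1->2,1->3] -> levels [9 6 1 6]
Step 2: flows [0->1,1->2,1=3] -> levels [8 6 2 6]
Step 3: flows [0->1,1->2,1=3] -> levels [7 6 3 6]
Step 4: flows [0->1,1->2,1=3] -> levels [6 6 4 6]
Step 5: flows [0=1,1->2,1=3] -> levels [6 5 5 6]
Step 6: flows [0->1,1=2,3->1] -> levels [5 7 5 5]
Step 7: flows [1->0,1->2,1->3] -> levels [6 4 6 6]
Tank 1 first reaches <=4 at step 7

Answer: 7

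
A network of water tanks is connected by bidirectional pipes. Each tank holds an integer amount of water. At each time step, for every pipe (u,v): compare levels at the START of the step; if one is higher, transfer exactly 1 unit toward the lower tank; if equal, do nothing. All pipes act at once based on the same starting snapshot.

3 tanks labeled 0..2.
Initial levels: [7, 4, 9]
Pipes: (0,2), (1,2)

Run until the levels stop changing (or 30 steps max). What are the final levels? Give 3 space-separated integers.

Answer: 6 6 8

Derivation:
Step 1: flows [2->0,2->1] -> levels [8 5 7]
Step 2: flows [0->2,2->1] -> levels [7 6 7]
Step 3: flows [0=2,2->1] -> levels [7 7 6]
Step 4: flows [0->2,1->2] -> levels [6 6 8]
Step 5: flows [2->0,2->1] -> levels [7 7 6]
  -> period-2 cycle: step 5 state = step 3 state; never stabilizes
  -> state at step 30: (30-3) mod 2 = 1, same as step 4 -> [6 6 8]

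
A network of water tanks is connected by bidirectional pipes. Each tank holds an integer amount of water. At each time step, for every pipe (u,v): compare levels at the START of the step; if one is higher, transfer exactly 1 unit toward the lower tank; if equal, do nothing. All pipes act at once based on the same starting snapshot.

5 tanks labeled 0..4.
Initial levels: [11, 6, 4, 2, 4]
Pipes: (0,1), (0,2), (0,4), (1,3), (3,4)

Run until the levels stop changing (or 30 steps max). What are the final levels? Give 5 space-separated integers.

Answer: 4 6 6 4 7

Derivation:
Step 1: flows [0->1,0->2,0->4,1->3,4->3] -> levels [8 6 5 4 4]
Step 2: flows [0->1,0->2,0->4,1->3,3=4] -> levels [5 6 6 5 5]
Step 3: flows [1->0,2->0,0=4,1->3,3=4] -> levels [7 4 5 6 5]
Step 4: flows [0->1,0->2,0->4,3->1,3->4] -> levels [4 6 6 4 7]
Step 5: flows [1->0,2->0,4->0,1->3,4->3] -> levels [7 4 5 6 5]
  -> period-2 cycle: step 5 state = step 3 state; never stabilizes
  -> state at step 30: (30-3) mod 2 = 1, same as step 4 -> [4 6 6 4 7]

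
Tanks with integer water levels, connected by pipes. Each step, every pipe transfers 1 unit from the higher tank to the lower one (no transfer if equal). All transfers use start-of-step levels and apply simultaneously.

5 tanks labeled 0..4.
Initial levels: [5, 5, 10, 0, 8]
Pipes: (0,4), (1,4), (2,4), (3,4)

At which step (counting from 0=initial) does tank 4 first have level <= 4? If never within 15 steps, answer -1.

Answer: 7

Derivation:
Step 1: flows [4->0,4->1,2->4,4->3] -> levels [6 6 9 1 6]
Step 2: flows [0=4,1=4,2->4,4->3] -> levels [6 6 8 2 6]
Step 3: flows [0=4,1=4,2->4,4->3] -> levels [6 6 7 3 6]
Step 4: flows [0=4,1=4,2->4,4->3] -> levels [6 6 6 4 6]
Step 5: flows [0=4,1=4,2=4,4->3] -> levels [6 6 6 5 5]
Step 6: flows [0->4,1->4,2->4,3=4] -> levels [5 5 5 5 8]
Step 7: flows [4->0,4->1,4->2,4->3] -> levels [6 6 6 6 4]
Tank 4 first reaches <=4 at step 7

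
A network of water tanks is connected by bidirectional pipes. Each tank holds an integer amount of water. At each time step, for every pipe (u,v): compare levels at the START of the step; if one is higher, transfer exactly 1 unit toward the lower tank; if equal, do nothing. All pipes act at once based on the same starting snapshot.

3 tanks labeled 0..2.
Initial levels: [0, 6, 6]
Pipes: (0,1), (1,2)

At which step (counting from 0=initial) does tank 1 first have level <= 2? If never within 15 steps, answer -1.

Step 1: flows [1->0,1=2] -> levels [1 5 6]
Step 2: flows [1->0,2->1] -> levels [2 5 5]
Step 3: flows [1->0,1=2] -> levels [3 4 5]
Step 4: flows [1->0,2->1] -> levels [4 4 4]
Step 5: flows [0=1,1=2] -> levels [4 4 4]
  -> stable; tank 1 stays at 4 > 2
Tank 1 never reaches <=2 within 15 steps

Answer: -1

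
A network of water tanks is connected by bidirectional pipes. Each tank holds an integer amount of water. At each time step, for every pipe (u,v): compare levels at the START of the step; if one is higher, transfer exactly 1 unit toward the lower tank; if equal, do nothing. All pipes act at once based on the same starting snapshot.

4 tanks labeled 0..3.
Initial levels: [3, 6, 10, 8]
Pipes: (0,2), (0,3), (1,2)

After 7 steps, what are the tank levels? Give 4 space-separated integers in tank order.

Answer: 5 7 8 7

Derivation:
Step 1: flows [2->0,3->0,2->1] -> levels [5 7 8 7]
Step 2: flows [2->0,3->0,2->1] -> levels [7 8 6 6]
Step 3: flows [0->2,0->3,1->2] -> levels [5 7 8 7]
  -> period-2 cycle: step 3 state = step 1 state
  -> state at step 7: (7-1) mod 2 = 0, same as step 1 -> [5 7 8 7]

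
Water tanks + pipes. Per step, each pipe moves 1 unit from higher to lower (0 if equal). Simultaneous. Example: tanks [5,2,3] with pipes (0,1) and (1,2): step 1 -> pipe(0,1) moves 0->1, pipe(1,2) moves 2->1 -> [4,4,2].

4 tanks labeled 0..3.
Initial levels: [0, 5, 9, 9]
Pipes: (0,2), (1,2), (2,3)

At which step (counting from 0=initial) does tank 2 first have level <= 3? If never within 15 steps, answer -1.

Step 1: flows [2->0,2->1,2=3] -> levels [1 6 7 9]
Step 2: flows [2->0,2->1,3->2] -> levels [2 7 6 8]
Step 3: flows [2->0,1->2,3->2] -> levels [3 6 7 7]
Step 4: flows [2->0,2->1,2=3] -> levels [4 7 5 7]
Step 5: flows [2->0,1->2,3->2] -> levels [5 6 6 6]
Step 6: flows [2->0,1=2,2=3] -> levels [6 6 5 6]
Step 7: flows [0->2,1->2,3->2] -> levels [5 5 8 5]
Step 8: flows [2->0,2->1,2->3] -> levels [6 6 5 6]
  -> period-2 cycle (repeats step 6); tank 2 never drops to <=3
Tank 2 never reaches <=3 within 15 steps

Answer: -1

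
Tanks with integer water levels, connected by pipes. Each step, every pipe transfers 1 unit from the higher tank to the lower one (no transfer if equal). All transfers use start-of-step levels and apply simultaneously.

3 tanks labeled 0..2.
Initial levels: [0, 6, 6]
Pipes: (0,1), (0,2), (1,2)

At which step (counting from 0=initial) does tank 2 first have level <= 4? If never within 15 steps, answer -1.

Step 1: flows [1->0,2->0,1=2] -> levels [2 5 5]
Step 2: flows [1->0,2->0,1=2] -> levels [4 4 4]
Tank 2 first reaches <=4 at step 2

Answer: 2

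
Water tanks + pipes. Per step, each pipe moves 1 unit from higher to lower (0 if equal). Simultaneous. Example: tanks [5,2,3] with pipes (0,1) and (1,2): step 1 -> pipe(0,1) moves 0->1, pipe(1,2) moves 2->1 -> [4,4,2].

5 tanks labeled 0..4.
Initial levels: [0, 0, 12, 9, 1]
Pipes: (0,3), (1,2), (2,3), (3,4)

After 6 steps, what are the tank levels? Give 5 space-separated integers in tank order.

Answer: 5 4 5 3 5

Derivation:
Step 1: flows [3->0,2->1,2->3,3->4] -> levels [1 1 10 8 2]
Step 2: flows [3->0,2->1,2->3,3->4] -> levels [2 2 8 7 3]
Step 3: flows [3->0,2->1,2->3,3->4] -> levels [3 3 6 6 4]
Step 4: flows [3->0,2->1,2=3,3->4] -> levels [4 4 5 4 5]
Step 5: flows [0=3,2->1,2->3,4->3] -> levels [4 5 3 6 4]
Step 6: flows [3->0,1->2,3->2,3->4] -> levels [5 4 5 3 5]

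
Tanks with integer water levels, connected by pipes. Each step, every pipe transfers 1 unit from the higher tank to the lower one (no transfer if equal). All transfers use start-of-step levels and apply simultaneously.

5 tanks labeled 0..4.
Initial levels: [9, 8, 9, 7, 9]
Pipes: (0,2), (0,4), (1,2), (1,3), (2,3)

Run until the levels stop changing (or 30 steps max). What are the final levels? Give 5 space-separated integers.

Step 1: flows [0=2,0=4,2->1,1->3,2->3] -> levels [9 8 7 9 9]
Step 2: flows [0->2,0=4,1->2,3->1,3->2] -> levels [8 8 10 7 9]
Step 3: flows [2->0,4->0,2->1,1->3,2->3] -> levels [10 8 7 9 8]
Step 4: flows [0->2,0->4,1->2,3->1,3->2] -> levels [8 8 10 7 9]
  -> period-2 cycle: step 4 state = step 2 state; never stabilizes
  -> state at step 30: (30-2) mod 2 = 0, same as step 2 -> [8 8 10 7 9]

Answer: 8 8 10 7 9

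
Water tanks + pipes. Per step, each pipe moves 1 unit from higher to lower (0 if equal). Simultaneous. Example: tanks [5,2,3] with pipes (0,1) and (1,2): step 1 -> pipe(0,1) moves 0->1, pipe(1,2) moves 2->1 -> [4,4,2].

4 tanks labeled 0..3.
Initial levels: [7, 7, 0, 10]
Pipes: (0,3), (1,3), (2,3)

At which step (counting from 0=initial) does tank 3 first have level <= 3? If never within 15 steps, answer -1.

Answer: -1

Derivation:
Step 1: flows [3->0,3->1,3->2] -> levels [8 8 1 7]
Step 2: flows [0->3,1->3,3->2] -> levels [7 7 2 8]
Step 3: flows [3->0,3->1,3->2] -> levels [8 8 3 5]
Step 4: flows [0->3,1->3,3->2] -> levels [7 7 4 6]
Step 5: flows [0->3,1->3,3->2] -> levels [6 6 5 7]
Step 6: flows [3->0,3->1,3->2] -> levels [7 7 6 4]
Step 7: flows [0->3,1->3,2->3] -> levels [6 6 5 7]
  -> period-2 cycle (repeats step 5); tank 3 never drops to <=3
Tank 3 never reaches <=3 within 15 steps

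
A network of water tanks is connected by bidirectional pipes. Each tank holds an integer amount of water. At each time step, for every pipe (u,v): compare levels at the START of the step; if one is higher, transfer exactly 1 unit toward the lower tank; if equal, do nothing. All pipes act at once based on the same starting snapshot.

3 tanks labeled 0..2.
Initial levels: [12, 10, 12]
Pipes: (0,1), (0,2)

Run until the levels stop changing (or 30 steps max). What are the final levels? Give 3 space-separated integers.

Step 1: flows [0->1,0=2] -> levels [11 11 12]
Step 2: flows [0=1,2->0] -> levels [12 11 11]
Step 3: flows [0->1,0->2] -> levels [10 12 12]
Step 4: flows [1->0,2->0] -> levels [12 11 11]
  -> period-2 cycle: step 4 state = step 2 state; never stabilizes
  -> state at step 30: (30-2) mod 2 = 0, same as step 2 -> [12 11 11]

Answer: 12 11 11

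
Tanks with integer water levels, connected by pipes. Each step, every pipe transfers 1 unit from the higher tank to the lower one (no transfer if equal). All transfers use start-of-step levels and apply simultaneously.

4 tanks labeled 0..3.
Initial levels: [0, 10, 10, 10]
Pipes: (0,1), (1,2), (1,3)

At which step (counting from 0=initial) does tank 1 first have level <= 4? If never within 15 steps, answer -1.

Step 1: flows [1->0,1=2,1=3] -> levels [1 9 10 10]
Step 2: flows [1->0,2->1,3->1] -> levels [2 10 9 9]
Step 3: flows [1->0,1->2,1->3] -> levels [3 7 10 10]
Step 4: flows [1->0,2->1,3->1] -> levels [4 8 9 9]
Step 5: flows [1->0,2->1,3->1] -> levels [5 9 8 8]
Step 6: flows [1->0,1->2,1->3] -> levels [6 6 9 9]
Step 7: flows [0=1,2->1,3->1] -> levels [6 8 8 8]
Step 8: flows [1->0,1=2,1=3] -> levels [7 7 8 8]
Step 9: flows [0=1,2->1,3->1] -> levels [7 9 7 7]
Step 10: flows [1->0,1->2,1->3] -> levels [8 6 8 8]
Step 11: flows [0->1,2->1,3->1] -> levels [7 9 7 7]
  -> period-2 cycle (repeats step 9); tank 1 never drops to <=4
Tank 1 never reaches <=4 within 15 steps

Answer: -1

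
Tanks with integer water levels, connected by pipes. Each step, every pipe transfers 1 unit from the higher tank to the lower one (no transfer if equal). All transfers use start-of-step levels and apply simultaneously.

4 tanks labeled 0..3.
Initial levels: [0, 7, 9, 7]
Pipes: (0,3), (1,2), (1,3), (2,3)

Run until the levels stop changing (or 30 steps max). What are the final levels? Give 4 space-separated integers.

Answer: 6 6 7 4

Derivation:
Step 1: flows [3->0,2->1,1=3,2->3] -> levels [1 8 7 7]
Step 2: flows [3->0,1->2,1->3,2=3] -> levels [2 6 8 7]
Step 3: flows [3->0,2->1,3->1,2->3] -> levels [3 8 6 6]
Step 4: flows [3->0,1->2,1->3,2=3] -> levels [4 6 7 6]
Step 5: flows [3->0,2->1,1=3,2->3] -> levels [5 7 5 6]
Step 6: flows [3->0,1->2,1->3,3->2] -> levels [6 5 7 5]
Step 7: flows [0->3,2->1,1=3,2->3] -> levels [5 6 5 7]
Step 8: flows [3->0,1->2,3->1,3->2] -> levels [6 6 7 4]
Step 9: flows [0->3,2->1,1->3,2->3] -> levels [5 6 5 7]
  -> period-2 cycle: step 9 state = step 7 state; never stabilizes
  -> state at step 30: (30-7) mod 2 = 1, same as step 8 -> [6 6 7 4]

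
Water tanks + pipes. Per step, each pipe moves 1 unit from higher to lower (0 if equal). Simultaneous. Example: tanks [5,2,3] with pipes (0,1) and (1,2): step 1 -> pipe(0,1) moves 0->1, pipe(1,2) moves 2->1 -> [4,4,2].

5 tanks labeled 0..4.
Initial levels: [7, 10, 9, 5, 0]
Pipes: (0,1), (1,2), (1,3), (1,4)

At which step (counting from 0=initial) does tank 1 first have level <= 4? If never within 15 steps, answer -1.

Answer: 5

Derivation:
Step 1: flows [1->0,1->2,1->3,1->4] -> levels [8 6 10 6 1]
Step 2: flows [0->1,2->1,1=3,1->4] -> levels [7 7 9 6 2]
Step 3: flows [0=1,2->1,1->3,1->4] -> levels [7 6 8 7 3]
Step 4: flows [0->1,2->1,3->1,1->4] -> levels [6 8 7 6 4]
Step 5: flows [1->0,1->2,1->3,1->4] -> levels [7 4 8 7 5]
Tank 1 first reaches <=4 at step 5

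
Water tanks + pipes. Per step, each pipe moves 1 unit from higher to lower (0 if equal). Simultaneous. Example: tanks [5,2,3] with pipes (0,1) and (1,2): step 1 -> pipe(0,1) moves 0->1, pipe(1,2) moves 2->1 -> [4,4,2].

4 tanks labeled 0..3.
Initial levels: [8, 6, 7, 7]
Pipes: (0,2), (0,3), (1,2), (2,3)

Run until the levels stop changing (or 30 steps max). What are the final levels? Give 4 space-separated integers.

Answer: 8 7 7 6

Derivation:
Step 1: flows [0->2,0->3,2->1,2=3] -> levels [6 7 7 8]
Step 2: flows [2->0,3->0,1=2,3->2] -> levels [8 7 7 6]
Step 3: flows [0->2,0->3,1=2,2->3] -> levels [6 7 7 8]
  -> period-2 cycle: step 3 state = step 1 state; never stabilizes
  -> state at step 30: (30-1) mod 2 = 1, same as step 2 -> [8 7 7 6]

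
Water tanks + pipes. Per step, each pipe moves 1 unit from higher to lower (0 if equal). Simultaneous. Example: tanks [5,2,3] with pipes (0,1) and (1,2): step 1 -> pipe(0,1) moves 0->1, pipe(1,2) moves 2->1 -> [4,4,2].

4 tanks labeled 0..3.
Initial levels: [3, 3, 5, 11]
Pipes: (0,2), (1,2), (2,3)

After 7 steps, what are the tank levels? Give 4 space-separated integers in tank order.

Step 1: flows [2->0,2->1,3->2] -> levels [4 4 4 10]
Step 2: flows [0=2,1=2,3->2] -> levels [4 4 5 9]
Step 3: flows [2->0,2->1,3->2] -> levels [5 5 4 8]
Step 4: flows [0->2,1->2,3->2] -> levels [4 4 7 7]
Step 5: flows [2->0,2->1,2=3] -> levels [5 5 5 7]
Step 6: flows [0=2,1=2,3->2] -> levels [5 5 6 6]
Step 7: flows [2->0,2->1,2=3] -> levels [6 6 4 6]

Answer: 6 6 4 6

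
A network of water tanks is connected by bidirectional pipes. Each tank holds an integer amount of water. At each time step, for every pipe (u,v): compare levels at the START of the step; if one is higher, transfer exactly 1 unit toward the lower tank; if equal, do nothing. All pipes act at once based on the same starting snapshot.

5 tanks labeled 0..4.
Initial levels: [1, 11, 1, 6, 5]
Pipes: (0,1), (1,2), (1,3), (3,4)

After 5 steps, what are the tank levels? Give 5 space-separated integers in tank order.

Step 1: flows [1->0,1->2,1->3,3->4] -> levels [2 8 2 6 6]
Step 2: flows [1->0,1->2,1->3,3=4] -> levels [3 5 3 7 6]
Step 3: flows [1->0,1->2,3->1,3->4] -> levels [4 4 4 5 7]
Step 4: flows [0=1,1=2,3->1,4->3] -> levels [4 5 4 5 6]
Step 5: flows [1->0,1->2,1=3,4->3] -> levels [5 3 5 6 5]

Answer: 5 3 5 6 5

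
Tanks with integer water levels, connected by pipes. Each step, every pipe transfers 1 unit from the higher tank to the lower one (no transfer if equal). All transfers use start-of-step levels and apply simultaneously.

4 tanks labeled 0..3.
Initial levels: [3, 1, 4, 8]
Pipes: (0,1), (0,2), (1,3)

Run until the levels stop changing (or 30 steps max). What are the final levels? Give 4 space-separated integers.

Answer: 3 5 4 4

Derivation:
Step 1: flows [0->1,2->0,3->1] -> levels [3 3 3 7]
Step 2: flows [0=1,0=2,3->1] -> levels [3 4 3 6]
Step 3: flows [1->0,0=2,3->1] -> levels [4 4 3 5]
Step 4: flows [0=1,0->2,3->1] -> levels [3 5 4 4]
Step 5: flows [1->0,2->0,1->3] -> levels [5 3 3 5]
Step 6: flows [0->1,0->2,3->1] -> levels [3 5 4 4]
  -> period-2 cycle: step 6 state = step 4 state; never stabilizes
  -> state at step 30: (30-4) mod 2 = 0, same as step 4 -> [3 5 4 4]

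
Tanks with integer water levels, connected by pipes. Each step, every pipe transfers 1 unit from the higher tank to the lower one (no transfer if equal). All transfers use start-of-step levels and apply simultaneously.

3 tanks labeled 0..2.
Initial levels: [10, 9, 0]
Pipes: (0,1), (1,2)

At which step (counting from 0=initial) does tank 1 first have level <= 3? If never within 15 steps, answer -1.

Step 1: flows [0->1,1->2] -> levels [9 9 1]
Step 2: flows [0=1,1->2] -> levels [9 8 2]
Step 3: flows [0->1,1->2] -> levels [8 8 3]
Step 4: flows [0=1,1->2] -> levels [8 7 4]
Step 5: flows [0->1,1->2] -> levels [7 7 5]
Step 6: flows [0=1,1->2] -> levels [7 6 6]
Step 7: flows [0->1,1=2] -> levels [6 7 6]
Step 8: flows [1->0,1->2] -> levels [7 5 7]
Step 9: flows [0->1,2->1] -> levels [6 7 6]
  -> period-2 cycle (repeats step 7); tank 1 never drops to <=3
Tank 1 never reaches <=3 within 15 steps

Answer: -1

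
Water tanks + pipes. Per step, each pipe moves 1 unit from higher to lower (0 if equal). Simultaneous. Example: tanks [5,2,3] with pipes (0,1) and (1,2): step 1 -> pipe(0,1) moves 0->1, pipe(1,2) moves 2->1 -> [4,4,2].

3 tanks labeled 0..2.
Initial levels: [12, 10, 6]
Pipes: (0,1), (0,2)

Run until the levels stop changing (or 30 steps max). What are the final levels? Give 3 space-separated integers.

Answer: 10 9 9

Derivation:
Step 1: flows [0->1,0->2] -> levels [10 11 7]
Step 2: flows [1->0,0->2] -> levels [10 10 8]
Step 3: flows [0=1,0->2] -> levels [9 10 9]
Step 4: flows [1->0,0=2] -> levels [10 9 9]
Step 5: flows [0->1,0->2] -> levels [8 10 10]
Step 6: flows [1->0,2->0] -> levels [10 9 9]
  -> period-2 cycle: step 6 state = step 4 state; never stabilizes
  -> state at step 30: (30-4) mod 2 = 0, same as step 4 -> [10 9 9]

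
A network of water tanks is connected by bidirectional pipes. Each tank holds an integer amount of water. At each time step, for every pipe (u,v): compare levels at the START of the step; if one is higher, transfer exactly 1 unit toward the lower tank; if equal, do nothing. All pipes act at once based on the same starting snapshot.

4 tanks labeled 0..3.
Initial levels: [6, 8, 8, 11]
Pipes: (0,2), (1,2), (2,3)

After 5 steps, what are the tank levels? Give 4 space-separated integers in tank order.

Step 1: flows [2->0,1=2,3->2] -> levels [7 8 8 10]
Step 2: flows [2->0,1=2,3->2] -> levels [8 8 8 9]
Step 3: flows [0=2,1=2,3->2] -> levels [8 8 9 8]
Step 4: flows [2->0,2->1,2->3] -> levels [9 9 6 9]
Step 5: flows [0->2,1->2,3->2] -> levels [8 8 9 8]

Answer: 8 8 9 8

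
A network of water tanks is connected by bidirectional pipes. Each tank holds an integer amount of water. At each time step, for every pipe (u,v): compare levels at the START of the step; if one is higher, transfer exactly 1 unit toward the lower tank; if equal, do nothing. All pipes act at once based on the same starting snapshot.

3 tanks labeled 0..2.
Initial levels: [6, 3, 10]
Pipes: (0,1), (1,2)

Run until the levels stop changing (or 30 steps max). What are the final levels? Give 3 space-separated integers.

Step 1: flows [0->1,2->1] -> levels [5 5 9]
Step 2: flows [0=1,2->1] -> levels [5 6 8]
Step 3: flows [1->0,2->1] -> levels [6 6 7]
Step 4: flows [0=1,2->1] -> levels [6 7 6]
Step 5: flows [1->0,1->2] -> levels [7 5 7]
Step 6: flows [0->1,2->1] -> levels [6 7 6]
  -> period-2 cycle: step 6 state = step 4 state; never stabilizes
  -> state at step 30: (30-4) mod 2 = 0, same as step 4 -> [6 7 6]

Answer: 6 7 6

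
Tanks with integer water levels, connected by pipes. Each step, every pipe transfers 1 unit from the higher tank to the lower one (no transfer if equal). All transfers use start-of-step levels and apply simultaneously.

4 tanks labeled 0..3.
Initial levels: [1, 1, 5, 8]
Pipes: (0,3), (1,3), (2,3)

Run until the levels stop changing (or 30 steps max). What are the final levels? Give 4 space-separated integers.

Step 1: flows [3->0,3->1,3->2] -> levels [2 2 6 5]
Step 2: flows [3->0,3->1,2->3] -> levels [3 3 5 4]
Step 3: flows [3->0,3->1,2->3] -> levels [4 4 4 3]
Step 4: flows [0->3,1->3,2->3] -> levels [3 3 3 6]
Step 5: flows [3->0,3->1,3->2] -> levels [4 4 4 3]
  -> period-2 cycle: step 5 state = step 3 state; never stabilizes
  -> state at step 30: (30-3) mod 2 = 1, same as step 4 -> [3 3 3 6]

Answer: 3 3 3 6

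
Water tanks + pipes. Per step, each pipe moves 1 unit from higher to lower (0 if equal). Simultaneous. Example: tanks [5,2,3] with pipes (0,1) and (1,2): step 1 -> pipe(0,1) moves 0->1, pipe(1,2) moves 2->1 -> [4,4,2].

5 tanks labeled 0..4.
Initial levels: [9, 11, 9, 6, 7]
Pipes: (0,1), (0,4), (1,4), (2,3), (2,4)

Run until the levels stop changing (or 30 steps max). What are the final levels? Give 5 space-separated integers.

Answer: 10 10 8 7 7

Derivation:
Step 1: flows [1->0,0->4,1->4,2->3,2->4] -> levels [9 9 7 7 10]
Step 2: flows [0=1,4->0,4->1,2=3,4->2] -> levels [10 10 8 7 7]
Step 3: flows [0=1,0->4,1->4,2->3,2->4] -> levels [9 9 6 8 10]
Step 4: flows [0=1,4->0,4->1,3->2,4->2] -> levels [10 10 8 7 7]
  -> period-2 cycle: step 4 state = step 2 state; never stabilizes
  -> state at step 30: (30-2) mod 2 = 0, same as step 2 -> [10 10 8 7 7]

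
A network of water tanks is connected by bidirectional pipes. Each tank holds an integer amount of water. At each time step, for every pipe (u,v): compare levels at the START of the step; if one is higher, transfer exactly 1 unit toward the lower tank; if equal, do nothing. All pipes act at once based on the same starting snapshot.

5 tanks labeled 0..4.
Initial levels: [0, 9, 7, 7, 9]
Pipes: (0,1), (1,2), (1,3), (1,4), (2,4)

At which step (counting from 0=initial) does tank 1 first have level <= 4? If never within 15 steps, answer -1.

Step 1: flows [1->0,1->2,1->3,1=4,4->2] -> levels [1 6 9 8 8]
Step 2: flows [1->0,2->1,3->1,4->1,2->4] -> levels [2 8 7 7 8]
Step 3: flows [1->0,1->2,1->3,1=4,4->2] -> levels [3 5 9 8 7]
Step 4: flows [1->0,2->1,3->1,4->1,2->4] -> levels [4 7 7 7 7]
Step 5: flows [1->0,1=2,1=3,1=4,2=4] -> levels [5 6 7 7 7]
Step 6: flows [1->0,2->1,3->1,4->1,2=4] -> levels [6 8 6 6 6]
Step 7: flows [1->0,1->2,1->3,1->4,2=4] -> levels [7 4 7 7 7]
Tank 1 first reaches <=4 at step 7

Answer: 7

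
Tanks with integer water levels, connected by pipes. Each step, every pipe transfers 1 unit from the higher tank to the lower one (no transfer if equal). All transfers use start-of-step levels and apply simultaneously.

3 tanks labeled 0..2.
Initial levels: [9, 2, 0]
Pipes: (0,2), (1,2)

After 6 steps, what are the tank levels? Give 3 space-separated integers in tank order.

Step 1: flows [0->2,1->2] -> levels [8 1 2]
Step 2: flows [0->2,2->1] -> levels [7 2 2]
Step 3: flows [0->2,1=2] -> levels [6 2 3]
Step 4: flows [0->2,2->1] -> levels [5 3 3]
Step 5: flows [0->2,1=2] -> levels [4 3 4]
Step 6: flows [0=2,2->1] -> levels [4 4 3]

Answer: 4 4 3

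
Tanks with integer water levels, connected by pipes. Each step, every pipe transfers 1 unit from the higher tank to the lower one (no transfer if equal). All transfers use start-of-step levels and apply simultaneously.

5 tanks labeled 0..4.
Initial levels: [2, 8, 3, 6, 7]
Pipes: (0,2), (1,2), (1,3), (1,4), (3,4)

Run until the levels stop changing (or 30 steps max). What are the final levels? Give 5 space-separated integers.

Answer: 4 4 6 6 6

Derivation:
Step 1: flows [2->0,1->2,1->3,1->4,4->3] -> levels [3 5 3 8 7]
Step 2: flows [0=2,1->2,3->1,4->1,3->4] -> levels [3 6 4 6 7]
Step 3: flows [2->0,1->2,1=3,4->1,4->3] -> levels [4 6 4 7 5]
Step 4: flows [0=2,1->2,3->1,1->4,3->4] -> levels [4 5 5 5 7]
Step 5: flows [2->0,1=2,1=3,4->1,4->3] -> levels [5 6 4 6 5]
Step 6: flows [0->2,1->2,1=3,1->4,3->4] -> levels [4 4 6 5 7]
Step 7: flows [2->0,2->1,3->1,4->1,4->3] -> levels [5 7 4 5 5]
Step 8: flows [0->2,1->2,1->3,1->4,3=4] -> levels [4 4 6 6 6]
Step 9: flows [2->0,2->1,3->1,4->1,3=4] -> levels [5 7 4 5 5]
  -> period-2 cycle: step 9 state = step 7 state; never stabilizes
  -> state at step 30: (30-7) mod 2 = 1, same as step 8 -> [4 4 6 6 6]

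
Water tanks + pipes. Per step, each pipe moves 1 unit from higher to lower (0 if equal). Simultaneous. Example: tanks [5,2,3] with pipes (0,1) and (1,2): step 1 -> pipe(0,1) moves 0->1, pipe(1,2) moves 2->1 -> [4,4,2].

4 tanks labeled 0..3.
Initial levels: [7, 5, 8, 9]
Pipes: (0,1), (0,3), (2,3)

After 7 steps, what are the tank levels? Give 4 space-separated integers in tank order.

Step 1: flows [0->1,3->0,3->2] -> levels [7 6 9 7]
Step 2: flows [0->1,0=3,2->3] -> levels [6 7 8 8]
Step 3: flows [1->0,3->0,2=3] -> levels [8 6 8 7]
Step 4: flows [0->1,0->3,2->3] -> levels [6 7 7 9]
Step 5: flows [1->0,3->0,3->2] -> levels [8 6 8 7]
  -> period-2 cycle: step 5 state = step 3 state
  -> state at step 7: (7-3) mod 2 = 0, same as step 3 -> [8 6 8 7]

Answer: 8 6 8 7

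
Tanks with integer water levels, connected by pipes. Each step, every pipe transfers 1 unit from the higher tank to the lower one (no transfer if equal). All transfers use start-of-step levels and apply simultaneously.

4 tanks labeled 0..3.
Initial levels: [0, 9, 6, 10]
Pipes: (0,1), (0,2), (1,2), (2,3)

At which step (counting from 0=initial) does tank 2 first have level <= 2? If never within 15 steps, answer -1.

Step 1: flows [1->0,2->0,1->2,3->2] -> levels [2 7 7 9]
Step 2: flows [1->0,2->0,1=2,3->2] -> levels [4 6 7 8]
Step 3: flows [1->0,2->0,2->1,3->2] -> levels [6 6 6 7]
Step 4: flows [0=1,0=2,1=2,3->2] -> levels [6 6 7 6]
Step 5: flows [0=1,2->0,2->1,2->3] -> levels [7 7 4 7]
Step 6: flows [0=1,0->2,1->2,3->2] -> levels [6 6 7 6]
  -> period-2 cycle (repeats step 4); tank 2 never drops to <=2
Tank 2 never reaches <=2 within 15 steps

Answer: -1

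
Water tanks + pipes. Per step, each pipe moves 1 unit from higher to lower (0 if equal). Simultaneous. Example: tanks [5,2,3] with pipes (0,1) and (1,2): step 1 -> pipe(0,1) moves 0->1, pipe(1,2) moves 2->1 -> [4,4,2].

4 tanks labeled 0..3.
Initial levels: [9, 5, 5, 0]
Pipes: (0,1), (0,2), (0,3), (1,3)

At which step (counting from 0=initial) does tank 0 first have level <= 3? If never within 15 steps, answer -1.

Step 1: flows [0->1,0->2,0->3,1->3] -> levels [6 5 6 2]
Step 2: flows [0->1,0=2,0->3,1->3] -> levels [4 5 6 4]
Step 3: flows [1->0,2->0,0=3,1->3] -> levels [6 3 5 5]
Step 4: flows [0->1,0->2,0->3,3->1] -> levels [3 5 6 5]
Tank 0 first reaches <=3 at step 4

Answer: 4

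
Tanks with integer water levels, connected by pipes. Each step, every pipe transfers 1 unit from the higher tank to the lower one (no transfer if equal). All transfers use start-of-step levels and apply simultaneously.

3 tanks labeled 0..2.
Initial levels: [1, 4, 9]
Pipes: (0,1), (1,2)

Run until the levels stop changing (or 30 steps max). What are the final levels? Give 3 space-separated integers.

Step 1: flows [1->0,2->1] -> levels [2 4 8]
Step 2: flows [1->0,2->1] -> levels [3 4 7]
Step 3: flows [1->0,2->1] -> levels [4 4 6]
Step 4: flows [0=1,2->1] -> levels [4 5 5]
Step 5: flows [1->0,1=2] -> levels [5 4 5]
Step 6: flows [0->1,2->1] -> levels [4 6 4]
Step 7: flows [1->0,1->2] -> levels [5 4 5]
  -> period-2 cycle: step 7 state = step 5 state; never stabilizes
  -> state at step 30: (30-5) mod 2 = 1, same as step 6 -> [4 6 4]

Answer: 4 6 4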